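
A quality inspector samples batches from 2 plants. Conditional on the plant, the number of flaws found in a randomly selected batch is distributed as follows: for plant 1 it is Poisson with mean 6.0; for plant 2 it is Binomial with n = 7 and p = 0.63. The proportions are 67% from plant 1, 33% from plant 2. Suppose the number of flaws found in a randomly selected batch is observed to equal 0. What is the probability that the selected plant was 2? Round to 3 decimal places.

0.159

Likelihoods P(X=0 | ·): 1: 0.00247875; 2: 0.000949319.
Posterior ∝ prior × likelihood. Numerator for 2: 0.33·0.000949319 = 0.000313275.
Normalizing constant: 0.67·0.00247875 + 0.33·0.000949319 = 0.00197404.
P(2 | observation) = 0.000313275 / 0.00197404 = 0.158698.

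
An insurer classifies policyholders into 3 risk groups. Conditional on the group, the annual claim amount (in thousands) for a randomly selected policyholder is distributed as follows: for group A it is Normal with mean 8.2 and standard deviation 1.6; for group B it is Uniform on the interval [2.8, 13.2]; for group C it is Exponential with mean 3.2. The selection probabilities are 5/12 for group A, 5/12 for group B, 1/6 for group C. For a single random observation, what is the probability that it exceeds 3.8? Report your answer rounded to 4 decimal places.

0.8429

Conditional on each group, P(X > 3.8): A: 0.99702; B: 0.903846; C: 0.304983.
By total probability, P(X > 3.8) = 0.416667·0.99702 + 0.416667·0.903846 + 0.166667·0.304983 = 0.842858.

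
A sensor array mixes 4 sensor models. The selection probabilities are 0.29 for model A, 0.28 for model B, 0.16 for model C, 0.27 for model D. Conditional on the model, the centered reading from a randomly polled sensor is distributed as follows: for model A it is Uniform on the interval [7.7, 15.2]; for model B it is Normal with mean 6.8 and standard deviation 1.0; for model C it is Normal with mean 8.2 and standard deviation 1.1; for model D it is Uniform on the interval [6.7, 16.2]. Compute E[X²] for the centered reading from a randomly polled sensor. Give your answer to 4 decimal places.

For each component E[X²] = Var + (mean)², giving A: 135.79; B: 47.24; C: 68.45; D: 138.623.
Overall E[X²] = 0.29·135.79 + 0.28·47.24 + 0.16·68.45 + 0.27·138.623 = 100.987.

100.9866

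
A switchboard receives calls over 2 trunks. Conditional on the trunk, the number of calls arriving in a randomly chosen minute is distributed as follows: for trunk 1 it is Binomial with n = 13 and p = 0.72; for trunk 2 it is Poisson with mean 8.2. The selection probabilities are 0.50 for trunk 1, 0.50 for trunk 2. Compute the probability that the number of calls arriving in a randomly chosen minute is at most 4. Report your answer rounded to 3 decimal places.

0.046

Conditional on each trunk, P(X ≤ 4): 1: 0.00238459; 2: 0.0887402.
By total probability, P(X ≤ 4) = 0.5·0.00238459 + 0.5·0.0887402 = 0.0455624.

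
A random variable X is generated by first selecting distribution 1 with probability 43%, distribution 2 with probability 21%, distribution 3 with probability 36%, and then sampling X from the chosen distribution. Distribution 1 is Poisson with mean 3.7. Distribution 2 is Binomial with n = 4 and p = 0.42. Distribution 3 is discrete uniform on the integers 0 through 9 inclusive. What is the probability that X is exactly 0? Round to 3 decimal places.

Conditional on each component, P(X = 0): 1: 0.0247235; 2: 0.113165; 3: 0.1.
By total probability, P(X = 0) = 0.43·0.0247235 + 0.21·0.113165 + 0.36·0.1 = 0.0703958.

0.070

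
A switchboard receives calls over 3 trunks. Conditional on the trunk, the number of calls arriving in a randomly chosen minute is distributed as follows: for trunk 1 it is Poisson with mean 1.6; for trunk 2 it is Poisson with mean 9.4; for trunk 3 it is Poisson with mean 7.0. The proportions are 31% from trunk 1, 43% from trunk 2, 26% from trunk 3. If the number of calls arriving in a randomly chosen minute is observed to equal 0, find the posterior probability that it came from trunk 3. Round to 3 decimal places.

Likelihoods P(X=0 | ·): 1: 0.201897; 2: 8.27241e-05; 3: 0.000911882.
Posterior ∝ prior × likelihood. Numerator for 3: 0.26·0.000911882 = 0.000237089.
Normalizing constant: 0.31·0.201897 + 0.43·8.27241e-05 + 0.26·0.000911882 = 0.0628606.
P(3 | observation) = 0.000237089 / 0.0628606 = 0.00377167.

0.004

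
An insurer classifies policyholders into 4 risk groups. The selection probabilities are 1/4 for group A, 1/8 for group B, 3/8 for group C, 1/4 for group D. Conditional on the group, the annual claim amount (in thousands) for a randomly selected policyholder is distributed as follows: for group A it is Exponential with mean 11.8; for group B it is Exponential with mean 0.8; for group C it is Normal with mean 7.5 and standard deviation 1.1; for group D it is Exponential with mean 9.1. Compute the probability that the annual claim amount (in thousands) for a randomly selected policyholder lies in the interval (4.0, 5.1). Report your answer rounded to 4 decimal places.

0.0400

Conditional on each group, P(4.0 < X < 5.1): A: 0.0634172; B: 0.00503433; C: 0.0138297; D: 0.0733615.
By total probability, P(4.0 < X < 5.1) = 0.25·0.0634172 + 0.125·0.00503433 + 0.375·0.0138297 + 0.25·0.0733615 = 0.0400101.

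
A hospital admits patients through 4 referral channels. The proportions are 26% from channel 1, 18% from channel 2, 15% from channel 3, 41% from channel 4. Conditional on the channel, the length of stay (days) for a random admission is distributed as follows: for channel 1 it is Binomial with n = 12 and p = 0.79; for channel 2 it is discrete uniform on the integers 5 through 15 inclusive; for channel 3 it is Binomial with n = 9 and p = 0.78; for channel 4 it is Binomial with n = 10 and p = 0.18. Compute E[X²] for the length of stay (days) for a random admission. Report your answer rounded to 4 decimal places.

53.2412

For each component E[X²] = Var + (mean)², giving 1: 91.8612; 2: 110; 3: 50.8248; 4: 4.716.
Overall E[X²] = 0.26·91.8612 + 0.18·110 + 0.15·50.8248 + 0.41·4.716 = 53.2412.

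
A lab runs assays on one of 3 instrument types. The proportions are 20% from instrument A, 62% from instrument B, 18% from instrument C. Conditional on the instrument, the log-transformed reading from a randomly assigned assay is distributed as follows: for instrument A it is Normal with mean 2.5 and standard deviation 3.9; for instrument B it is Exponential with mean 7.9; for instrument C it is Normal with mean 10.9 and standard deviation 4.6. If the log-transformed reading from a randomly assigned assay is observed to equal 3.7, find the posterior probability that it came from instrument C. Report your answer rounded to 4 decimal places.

0.0626

Likelihoods f(3.7 | ·): A: 0.0975634; B: 0.0792445; C: 0.0254778.
Posterior ∝ prior × likelihood. Numerator for C: 0.18·0.0254778 = 0.004586.
Normalizing constant: 0.2·0.0975634 + 0.62·0.0792445 + 0.18·0.0254778 = 0.0732303.
P(C | observation) = 0.004586 / 0.0732303 = 0.0626244.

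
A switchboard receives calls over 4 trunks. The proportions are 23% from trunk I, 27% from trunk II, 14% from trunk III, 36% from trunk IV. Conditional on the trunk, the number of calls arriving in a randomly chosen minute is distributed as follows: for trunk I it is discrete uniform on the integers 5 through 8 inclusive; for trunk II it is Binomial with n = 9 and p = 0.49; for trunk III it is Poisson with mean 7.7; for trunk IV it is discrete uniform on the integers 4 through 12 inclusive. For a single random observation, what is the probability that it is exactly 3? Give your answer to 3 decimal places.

Conditional on each trunk, P(X = 3): I: 0; II: 0.173896; III: 0.0344551; IV: 0.
By total probability, P(X = 3) = 0.23·0 + 0.27·0.173896 + 0.14·0.0344551 + 0.36·0 = 0.0517755.

0.052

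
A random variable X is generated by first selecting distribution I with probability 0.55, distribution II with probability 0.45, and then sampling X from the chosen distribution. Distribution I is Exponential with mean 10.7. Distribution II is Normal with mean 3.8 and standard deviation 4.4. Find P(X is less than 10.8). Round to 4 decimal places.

Conditional on each component, P(X < 10.8): I: 0.635543; II: 0.944185.
By total probability, P(X < 10.8) = 0.55·0.635543 + 0.45·0.944185 = 0.774432.

0.7744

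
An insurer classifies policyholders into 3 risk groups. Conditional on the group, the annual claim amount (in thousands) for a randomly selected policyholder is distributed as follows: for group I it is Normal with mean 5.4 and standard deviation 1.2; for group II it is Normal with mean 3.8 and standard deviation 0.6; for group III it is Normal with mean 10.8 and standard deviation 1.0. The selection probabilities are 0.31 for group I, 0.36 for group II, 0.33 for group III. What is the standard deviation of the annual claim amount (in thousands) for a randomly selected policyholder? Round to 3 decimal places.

3.162

Per component, I: μ=5.4, E[X²]=30.6; II: μ=3.8, E[X²]=14.8; III: μ=10.8, E[X²]=117.64.
E[X] = 0.31·5.4 + 0.36·3.8 + 0.33·10.8 = 6.606.
E[X²] = 0.31·30.6 + 0.36·14.8 + 0.33·117.64 = 53.6352.
Var(X) = E[X²] − (E[X])² = 53.6352 − 43.6392 = 9.99596.
SD(X) = √9.99596 = 3.16164.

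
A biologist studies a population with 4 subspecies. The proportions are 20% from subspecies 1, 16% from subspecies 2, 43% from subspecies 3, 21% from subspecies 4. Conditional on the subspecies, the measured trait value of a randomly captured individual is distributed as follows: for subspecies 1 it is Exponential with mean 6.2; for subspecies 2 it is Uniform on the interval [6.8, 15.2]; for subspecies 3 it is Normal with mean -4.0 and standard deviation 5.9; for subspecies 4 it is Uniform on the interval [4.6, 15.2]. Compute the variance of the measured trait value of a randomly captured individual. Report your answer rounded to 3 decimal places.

68.791

Per component, 1: μ=6.2, E[X²]=76.88; 2: μ=11, E[X²]=126.88; 3: μ=-4, E[X²]=50.81; 4: μ=9.9, E[X²]=107.373.
E[X] = 0.2·6.2 + 0.16·11 + 0.43·-4 + 0.21·9.9 = 3.359.
E[X²] = 0.2·76.88 + 0.16·126.88 + 0.43·50.81 + 0.21·107.373 = 80.0735.
Var(X) = E[X²] − (E[X])² = 80.0735 − 11.2829 = 68.7906.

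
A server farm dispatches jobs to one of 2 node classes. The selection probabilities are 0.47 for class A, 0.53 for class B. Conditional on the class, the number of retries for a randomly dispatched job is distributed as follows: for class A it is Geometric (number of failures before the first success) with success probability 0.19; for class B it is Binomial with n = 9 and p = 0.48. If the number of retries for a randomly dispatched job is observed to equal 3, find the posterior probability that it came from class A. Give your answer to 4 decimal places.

0.3277

Likelihoods P(X=3 | ·): A: 0.100974; B: 0.183664.
Posterior ∝ prior × likelihood. Numerator for A: 0.47·0.100974 = 0.0474577.
Normalizing constant: 0.47·0.100974 + 0.53·0.183664 = 0.144799.
P(A | observation) = 0.0474577 / 0.144799 = 0.327748.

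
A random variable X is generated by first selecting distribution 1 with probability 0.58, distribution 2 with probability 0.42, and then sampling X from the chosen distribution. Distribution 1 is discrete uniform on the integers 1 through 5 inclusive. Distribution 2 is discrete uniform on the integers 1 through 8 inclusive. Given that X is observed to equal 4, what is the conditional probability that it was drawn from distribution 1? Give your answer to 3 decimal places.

0.688

Likelihoods P(X=4 | ·): 1: 0.2; 2: 0.125.
Posterior ∝ prior × likelihood. Numerator for 1: 0.58·0.2 = 0.116.
Normalizing constant: 0.58·0.2 + 0.42·0.125 = 0.1685.
P(1 | observation) = 0.116 / 0.1685 = 0.688427.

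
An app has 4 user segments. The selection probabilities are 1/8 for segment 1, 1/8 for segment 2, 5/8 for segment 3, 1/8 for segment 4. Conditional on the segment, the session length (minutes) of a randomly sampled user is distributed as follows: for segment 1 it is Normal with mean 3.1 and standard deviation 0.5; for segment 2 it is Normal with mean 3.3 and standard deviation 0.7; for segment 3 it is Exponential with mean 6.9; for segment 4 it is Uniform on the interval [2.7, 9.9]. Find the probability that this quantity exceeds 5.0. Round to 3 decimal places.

0.389

Conditional on each segment, P(X > 5.0): 1: 7.2348e-05; 2: 0.00757922; 3: 0.4845; 4: 0.680556.
By total probability, P(X > 5.0) = 0.125·7.2348e-05 + 0.125·0.00757922 + 0.625·0.4845 + 0.125·0.680556 = 0.388838.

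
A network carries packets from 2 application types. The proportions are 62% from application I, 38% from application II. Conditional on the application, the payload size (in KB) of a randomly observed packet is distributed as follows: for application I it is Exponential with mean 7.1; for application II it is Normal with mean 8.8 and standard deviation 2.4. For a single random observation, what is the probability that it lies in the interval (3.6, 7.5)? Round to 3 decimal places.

0.264

Conditional on each application, P(3.6 < X < 7.5): I: 0.254547; II: 0.278894.
By total probability, P(3.6 < X < 7.5) = 0.62·0.254547 + 0.38·0.278894 = 0.263799.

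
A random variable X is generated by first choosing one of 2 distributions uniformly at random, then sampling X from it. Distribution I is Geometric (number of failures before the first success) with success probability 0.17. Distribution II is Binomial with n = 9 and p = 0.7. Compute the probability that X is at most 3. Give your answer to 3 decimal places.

0.275

Conditional on each component, P(X ≤ 3): I: 0.525417; II: 0.0252948.
By total probability, P(X ≤ 3) = 0.5·0.525417 + 0.5·0.0252948 = 0.275356.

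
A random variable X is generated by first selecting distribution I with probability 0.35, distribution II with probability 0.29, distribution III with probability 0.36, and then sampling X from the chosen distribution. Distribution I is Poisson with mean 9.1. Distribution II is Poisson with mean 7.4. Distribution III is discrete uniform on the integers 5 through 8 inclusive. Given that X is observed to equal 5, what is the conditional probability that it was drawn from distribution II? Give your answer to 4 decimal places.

Likelihoods P(X=5 | ·): I: 0.0580692; II: 0.113031; III: 0.25.
Posterior ∝ prior × likelihood. Numerator for II: 0.29·0.113031 = 0.032779.
Normalizing constant: 0.35·0.0580692 + 0.29·0.113031 + 0.36·0.25 = 0.143103.
P(II | observation) = 0.032779 / 0.143103 = 0.229059.

0.2291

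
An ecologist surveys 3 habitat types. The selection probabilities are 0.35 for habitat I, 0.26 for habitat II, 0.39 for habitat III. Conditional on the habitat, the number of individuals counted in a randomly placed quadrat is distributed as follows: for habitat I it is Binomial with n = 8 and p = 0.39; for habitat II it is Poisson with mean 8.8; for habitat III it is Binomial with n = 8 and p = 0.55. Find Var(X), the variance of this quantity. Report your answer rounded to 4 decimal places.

Per component, I: μ=3.12, E[X²]=11.6376; II: μ=8.8, E[X²]=86.24; III: μ=4.4, E[X²]=21.34.
E[X] = 0.35·3.12 + 0.26·8.8 + 0.39·4.4 = 5.096.
E[X²] = 0.35·11.6376 + 0.26·86.24 + 0.39·21.34 = 34.8182.
Var(X) = E[X²] − (E[X])² = 34.8182 − 25.9692 = 8.84894.

8.8489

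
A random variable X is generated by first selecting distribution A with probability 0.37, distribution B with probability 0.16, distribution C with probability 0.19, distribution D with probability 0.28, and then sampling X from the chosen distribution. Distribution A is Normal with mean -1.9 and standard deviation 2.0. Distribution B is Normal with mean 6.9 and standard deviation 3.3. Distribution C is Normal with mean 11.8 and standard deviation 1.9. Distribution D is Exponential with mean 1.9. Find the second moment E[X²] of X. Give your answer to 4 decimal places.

41.3388

For each component E[X²] = Var + (mean)², giving A: 7.61; B: 58.5; C: 142.85; D: 7.22.
Overall E[X²] = 0.37·7.61 + 0.16·58.5 + 0.19·142.85 + 0.28·7.22 = 41.3388.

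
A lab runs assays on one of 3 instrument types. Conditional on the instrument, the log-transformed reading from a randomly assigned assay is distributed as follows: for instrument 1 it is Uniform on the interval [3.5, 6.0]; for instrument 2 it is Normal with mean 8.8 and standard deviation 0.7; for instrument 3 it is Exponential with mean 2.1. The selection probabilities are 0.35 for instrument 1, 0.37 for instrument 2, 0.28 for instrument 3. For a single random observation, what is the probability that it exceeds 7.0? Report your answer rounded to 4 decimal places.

Conditional on each instrument, P(X > 7.0): 1: 0; 2: 0.994936; 3: 0.035674.
By total probability, P(X > 7.0) = 0.35·0 + 0.37·0.994936 + 0.28·0.035674 = 0.378115.

0.3781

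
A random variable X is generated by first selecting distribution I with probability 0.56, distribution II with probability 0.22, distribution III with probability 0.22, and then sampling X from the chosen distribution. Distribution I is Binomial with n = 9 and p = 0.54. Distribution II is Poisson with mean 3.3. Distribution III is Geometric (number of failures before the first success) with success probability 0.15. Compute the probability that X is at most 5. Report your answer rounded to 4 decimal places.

Conditional on each component, P(X ≤ 5): I: 0.66144; II: 0.882877; III: 0.62285.
By total probability, P(X ≤ 5) = 0.56·0.66144 + 0.22·0.882877 + 0.22·0.62285 = 0.701666.

0.7017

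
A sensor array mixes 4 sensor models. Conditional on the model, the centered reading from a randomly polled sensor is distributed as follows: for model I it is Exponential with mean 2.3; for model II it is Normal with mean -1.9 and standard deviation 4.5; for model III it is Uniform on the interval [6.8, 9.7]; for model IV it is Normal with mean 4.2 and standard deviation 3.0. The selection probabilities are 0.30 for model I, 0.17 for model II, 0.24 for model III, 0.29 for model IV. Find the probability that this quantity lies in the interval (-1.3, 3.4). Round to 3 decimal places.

Conditional on each model, P(-1.3 < X < 3.4): I: 0.771966; II: 0.327522; III: 0; IV: 0.361486.
By total probability, P(-1.3 < X < 3.4) = 0.3·0.771966 + 0.17·0.327522 + 0.24·0 + 0.29·0.361486 = 0.3921.

0.392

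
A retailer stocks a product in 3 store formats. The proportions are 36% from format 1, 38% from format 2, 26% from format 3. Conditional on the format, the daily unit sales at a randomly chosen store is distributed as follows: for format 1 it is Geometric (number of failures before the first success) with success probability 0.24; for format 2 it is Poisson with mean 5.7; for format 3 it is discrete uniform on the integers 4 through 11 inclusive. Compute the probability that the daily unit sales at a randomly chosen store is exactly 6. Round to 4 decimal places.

Conditional on each format, P(X = 6): 1: 0.046248; 2: 0.159382; 3: 0.125.
By total probability, P(X = 6) = 0.36·0.046248 + 0.38·0.159382 + 0.26·0.125 = 0.109714.

0.1097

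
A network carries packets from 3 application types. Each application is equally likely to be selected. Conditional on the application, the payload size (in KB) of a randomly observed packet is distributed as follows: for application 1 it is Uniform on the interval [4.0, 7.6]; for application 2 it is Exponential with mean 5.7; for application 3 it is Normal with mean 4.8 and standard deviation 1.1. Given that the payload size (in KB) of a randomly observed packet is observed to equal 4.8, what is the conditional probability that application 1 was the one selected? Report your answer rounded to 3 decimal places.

0.388

Likelihoods f(4.8 | ·): 1: 0.277778; 2: 0.0755794; 3: 0.362675.
Posterior ∝ prior × likelihood. Numerator for 1: 0.333333·0.277778 = 0.0925926.
Normalizing constant: 0.333333·0.277778 + 0.333333·0.0755794 + 0.333333·0.362675 = 0.238677.
P(1 | observation) = 0.0925926 / 0.238677 = 0.38794.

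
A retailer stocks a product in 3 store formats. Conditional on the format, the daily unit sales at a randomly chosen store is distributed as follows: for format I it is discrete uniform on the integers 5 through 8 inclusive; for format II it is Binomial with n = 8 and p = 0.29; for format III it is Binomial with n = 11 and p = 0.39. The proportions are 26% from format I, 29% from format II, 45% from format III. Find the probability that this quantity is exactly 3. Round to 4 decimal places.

0.1559

Conditional on each format, P(X = 3): I: 0; II: 0.246419; III: 0.187636.
By total probability, P(X = 3) = 0.26·0 + 0.29·0.246419 + 0.45·0.187636 = 0.155898.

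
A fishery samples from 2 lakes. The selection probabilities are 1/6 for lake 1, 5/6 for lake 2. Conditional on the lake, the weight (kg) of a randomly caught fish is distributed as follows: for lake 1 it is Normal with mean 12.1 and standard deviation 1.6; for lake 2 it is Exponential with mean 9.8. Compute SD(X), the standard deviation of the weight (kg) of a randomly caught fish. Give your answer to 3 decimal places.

Per component, 1: μ=12.1, E[X²]=148.97; 2: μ=9.8, E[X²]=192.08.
E[X] = 0.166667·12.1 + 0.833333·9.8 = 10.1833.
E[X²] = 0.166667·148.97 + 0.833333·192.08 = 184.895.
Var(X) = E[X²] − (E[X])² = 184.895 − 103.7 = 81.1947.
SD(X) = √81.1947 = 9.01081.

9.011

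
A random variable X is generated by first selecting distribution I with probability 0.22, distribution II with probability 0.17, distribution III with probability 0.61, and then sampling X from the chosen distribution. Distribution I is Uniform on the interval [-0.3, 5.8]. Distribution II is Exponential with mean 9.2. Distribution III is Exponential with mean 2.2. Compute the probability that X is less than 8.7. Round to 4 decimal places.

Conditional on each component, P(X < 8.7): I: 1; II: 0.611574; III: 0.980833.
By total probability, P(X < 8.7) = 0.22·1 + 0.17·0.611574 + 0.61·0.980833 = 0.922275.

0.9223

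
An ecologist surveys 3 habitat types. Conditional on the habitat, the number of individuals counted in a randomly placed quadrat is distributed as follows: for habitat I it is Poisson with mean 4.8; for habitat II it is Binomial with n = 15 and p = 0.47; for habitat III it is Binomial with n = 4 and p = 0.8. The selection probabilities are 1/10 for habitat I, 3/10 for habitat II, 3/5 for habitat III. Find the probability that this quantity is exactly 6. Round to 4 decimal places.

Conditional on each habitat, P(X = 6): I: 0.139798; II: 0.178022; III: 0.
By total probability, P(X = 6) = 0.1·0.139798 + 0.3·0.178022 + 0.6·0 = 0.0673865.

0.0674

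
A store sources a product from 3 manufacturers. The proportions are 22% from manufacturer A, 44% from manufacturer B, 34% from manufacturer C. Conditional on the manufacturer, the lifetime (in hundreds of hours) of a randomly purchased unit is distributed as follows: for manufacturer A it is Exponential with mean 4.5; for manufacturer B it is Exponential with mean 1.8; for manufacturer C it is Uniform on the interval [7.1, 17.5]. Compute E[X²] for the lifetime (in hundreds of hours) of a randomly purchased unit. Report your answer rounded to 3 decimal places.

For each component E[X²] = Var + (mean)², giving A: 40.5; B: 6.48; C: 160.303.
Overall E[X²] = 0.22·40.5 + 0.44·6.48 + 0.34·160.303 = 66.2643.

66.264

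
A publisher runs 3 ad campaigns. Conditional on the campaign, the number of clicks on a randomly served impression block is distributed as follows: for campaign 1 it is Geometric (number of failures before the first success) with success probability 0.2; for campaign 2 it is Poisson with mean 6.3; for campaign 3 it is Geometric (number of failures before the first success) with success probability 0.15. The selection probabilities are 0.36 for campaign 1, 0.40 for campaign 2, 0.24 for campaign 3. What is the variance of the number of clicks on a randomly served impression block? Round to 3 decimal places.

Per component, 1: μ=4, E[X²]=36; 2: μ=6.3, E[X²]=45.99; 3: μ=5.66667, E[X²]=69.8889.
E[X] = 0.36·4 + 0.4·6.3 + 0.24·5.66667 = 5.32.
E[X²] = 0.36·36 + 0.4·45.99 + 0.24·69.8889 = 48.1293.
Var(X) = E[X²] − (E[X])² = 48.1293 − 28.3024 = 19.8269.

19.827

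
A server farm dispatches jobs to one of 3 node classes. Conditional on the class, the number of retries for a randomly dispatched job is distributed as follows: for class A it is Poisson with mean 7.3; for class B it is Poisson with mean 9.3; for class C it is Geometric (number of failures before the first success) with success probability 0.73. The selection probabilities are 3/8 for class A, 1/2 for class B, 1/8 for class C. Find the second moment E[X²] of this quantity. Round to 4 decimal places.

70.6967

For each component E[X²] = Var + (mean)², giving A: 60.59; B: 95.79; C: 0.64346.
Overall E[X²] = 0.375·60.59 + 0.5·95.79 + 0.125·0.64346 = 70.6967.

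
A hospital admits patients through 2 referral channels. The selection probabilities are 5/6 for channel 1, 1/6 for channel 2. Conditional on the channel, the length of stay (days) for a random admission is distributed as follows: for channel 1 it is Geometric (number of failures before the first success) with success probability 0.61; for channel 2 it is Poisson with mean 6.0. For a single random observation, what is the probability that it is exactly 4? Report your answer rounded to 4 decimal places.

0.0341

Conditional on each channel, P(X = 4): 1: 0.014112; 2: 0.133853.
By total probability, P(X = 4) = 0.833333·0.014112 + 0.166667·0.133853 = 0.0340688.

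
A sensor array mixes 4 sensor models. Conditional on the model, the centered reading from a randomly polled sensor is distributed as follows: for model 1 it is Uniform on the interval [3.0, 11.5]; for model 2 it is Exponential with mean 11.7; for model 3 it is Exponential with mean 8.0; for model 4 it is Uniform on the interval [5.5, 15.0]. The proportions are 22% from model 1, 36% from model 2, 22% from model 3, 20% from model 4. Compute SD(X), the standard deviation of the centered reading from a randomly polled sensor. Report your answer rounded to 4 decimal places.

Per component, 1: μ=7.25, E[X²]=58.5833; 2: μ=11.7, E[X²]=273.78; 3: μ=8, E[X²]=128; 4: μ=10.25, E[X²]=112.583.
E[X] = 0.22·7.25 + 0.36·11.7 + 0.22·8 + 0.2·10.25 = 9.617.
E[X²] = 0.22·58.5833 + 0.36·273.78 + 0.22·128 + 0.2·112.583 = 162.126.
Var(X) = E[X²] − (E[X])² = 162.126 − 92.4867 = 69.6391.
SD(X) = √69.6391 = 8.34501.

8.3450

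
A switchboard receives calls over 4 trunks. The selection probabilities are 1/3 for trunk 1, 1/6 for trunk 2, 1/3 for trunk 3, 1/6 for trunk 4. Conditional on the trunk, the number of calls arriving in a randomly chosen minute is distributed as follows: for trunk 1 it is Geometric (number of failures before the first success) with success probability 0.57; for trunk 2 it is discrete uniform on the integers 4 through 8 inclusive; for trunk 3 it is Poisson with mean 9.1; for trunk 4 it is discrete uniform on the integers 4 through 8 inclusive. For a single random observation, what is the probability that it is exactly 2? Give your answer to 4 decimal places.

Conditional on each trunk, P(X = 2): 1: 0.105393; 2: 0; 3: 0.00462352; 4: 0.
By total probability, P(X = 2) = 0.333333·0.105393 + 0.166667·0 + 0.333333·0.00462352 + 0.166667·0 = 0.0366722.

0.0367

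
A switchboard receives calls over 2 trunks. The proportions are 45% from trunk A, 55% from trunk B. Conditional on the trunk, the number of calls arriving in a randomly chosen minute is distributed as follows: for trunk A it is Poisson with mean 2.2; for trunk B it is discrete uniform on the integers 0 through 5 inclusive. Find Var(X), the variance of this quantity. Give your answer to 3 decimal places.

2.616

Per component, A: μ=2.2, E[X²]=7.04; B: μ=2.5, E[X²]=9.16667.
E[X] = 0.45·2.2 + 0.55·2.5 = 2.365.
E[X²] = 0.45·7.04 + 0.55·9.16667 = 8.20967.
Var(X) = E[X²] − (E[X])² = 8.20967 − 5.59323 = 2.61644.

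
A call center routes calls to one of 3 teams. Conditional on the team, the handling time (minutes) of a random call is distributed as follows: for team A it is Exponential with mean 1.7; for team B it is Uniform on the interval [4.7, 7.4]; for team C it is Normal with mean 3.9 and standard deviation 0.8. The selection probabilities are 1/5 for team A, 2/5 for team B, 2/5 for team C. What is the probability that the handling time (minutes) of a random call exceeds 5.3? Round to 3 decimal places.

0.336

Conditional on each team, P(X > 5.3): A: 0.0442612; B: 0.777778; C: 0.0400592.
By total probability, P(X > 5.3) = 0.2·0.0442612 + 0.4·0.777778 + 0.4·0.0400592 = 0.335987.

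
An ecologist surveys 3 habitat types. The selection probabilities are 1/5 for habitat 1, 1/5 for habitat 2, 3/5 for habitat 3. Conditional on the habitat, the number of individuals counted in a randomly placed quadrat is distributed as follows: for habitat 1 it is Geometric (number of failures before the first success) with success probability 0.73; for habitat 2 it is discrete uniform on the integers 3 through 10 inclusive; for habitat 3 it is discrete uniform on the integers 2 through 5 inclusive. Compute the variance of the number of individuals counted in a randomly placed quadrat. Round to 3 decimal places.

Per component, 1: μ=0.369863, E[X²]=0.64346; 2: μ=6.5, E[X²]=47.5; 3: μ=3.5, E[X²]=13.5.
E[X] = 0.2·0.369863 + 0.2·6.5 + 0.6·3.5 = 3.47397.
E[X²] = 0.2·0.64346 + 0.2·47.5 + 0.6·13.5 = 17.7287.
Var(X) = E[X²] − (E[X])² = 17.7287 − 12.0685 = 5.66021.

5.660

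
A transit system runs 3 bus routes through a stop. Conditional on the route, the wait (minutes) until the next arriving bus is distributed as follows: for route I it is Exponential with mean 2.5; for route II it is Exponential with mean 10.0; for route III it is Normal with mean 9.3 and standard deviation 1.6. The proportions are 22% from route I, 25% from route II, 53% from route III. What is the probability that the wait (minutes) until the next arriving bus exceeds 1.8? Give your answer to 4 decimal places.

0.8459

Conditional on each route, P(X > 1.8): I: 0.486752; II: 0.83527; III: 0.999999.
By total probability, P(X > 1.8) = 0.22·0.486752 + 0.25·0.83527 + 0.53·0.999999 = 0.845902.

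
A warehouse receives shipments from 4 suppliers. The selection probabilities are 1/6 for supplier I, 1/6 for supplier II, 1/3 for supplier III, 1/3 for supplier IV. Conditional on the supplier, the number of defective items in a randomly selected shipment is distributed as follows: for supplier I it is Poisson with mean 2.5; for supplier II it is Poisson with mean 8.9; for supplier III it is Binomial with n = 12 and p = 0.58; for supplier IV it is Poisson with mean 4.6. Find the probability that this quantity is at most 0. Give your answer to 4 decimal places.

Conditional on each supplier, P(X ≤ 0): I: 0.082085; II: 0.000136389; III: 3.01295e-05; IV: 0.0100518.
By total probability, P(X ≤ 0) = 0.166667·0.082085 + 0.166667·0.000136389 + 0.333333·3.01295e-05 + 0.333333·0.0100518 = 0.0170642.

0.0171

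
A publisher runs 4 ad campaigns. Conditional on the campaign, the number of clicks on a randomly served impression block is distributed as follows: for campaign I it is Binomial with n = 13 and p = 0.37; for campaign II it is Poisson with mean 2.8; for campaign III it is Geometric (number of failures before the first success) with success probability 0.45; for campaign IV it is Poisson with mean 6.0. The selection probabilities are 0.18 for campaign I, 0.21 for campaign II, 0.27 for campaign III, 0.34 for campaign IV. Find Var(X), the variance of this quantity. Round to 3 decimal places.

Per component, I: μ=4.81, E[X²]=26.1664; II: μ=2.8, E[X²]=10.64; III: μ=1.22222, E[X²]=4.20988; IV: μ=6, E[X²]=42.
E[X] = 0.18·4.81 + 0.21·2.8 + 0.27·1.22222 + 0.34·6 = 3.8238.
E[X²] = 0.18·26.1664 + 0.21·10.64 + 0.27·4.20988 + 0.34·42 = 22.361.
Var(X) = E[X²] − (E[X])² = 22.361 − 14.6214 = 7.73957.

7.740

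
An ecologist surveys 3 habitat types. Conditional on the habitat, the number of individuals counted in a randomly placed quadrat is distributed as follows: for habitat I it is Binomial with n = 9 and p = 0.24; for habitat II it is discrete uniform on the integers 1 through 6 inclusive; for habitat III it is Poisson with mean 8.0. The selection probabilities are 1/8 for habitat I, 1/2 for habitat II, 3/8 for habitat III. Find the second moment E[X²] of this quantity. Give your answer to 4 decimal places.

For each component E[X²] = Var + (mean)², giving I: 6.3072; II: 15.1667; III: 72.
Overall E[X²] = 0.125·6.3072 + 0.5·15.1667 + 0.375·72 = 35.3717.

35.3717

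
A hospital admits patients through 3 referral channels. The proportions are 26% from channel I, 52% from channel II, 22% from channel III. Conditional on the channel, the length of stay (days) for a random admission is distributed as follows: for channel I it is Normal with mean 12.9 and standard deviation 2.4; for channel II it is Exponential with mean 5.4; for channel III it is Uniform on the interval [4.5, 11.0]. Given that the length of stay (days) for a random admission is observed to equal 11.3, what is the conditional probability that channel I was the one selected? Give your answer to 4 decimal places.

0.7444

Likelihoods f(11.3 | ·): I: 0.133103; II: 0.0228457; III: 0.
Posterior ∝ prior × likelihood. Numerator for I: 0.26·0.133103 = 0.0346069.
Normalizing constant: 0.26·0.133103 + 0.52·0.0228457 + 0.22·0 = 0.0464866.
P(I | observation) = 0.0346069 / 0.0464866 = 0.744448.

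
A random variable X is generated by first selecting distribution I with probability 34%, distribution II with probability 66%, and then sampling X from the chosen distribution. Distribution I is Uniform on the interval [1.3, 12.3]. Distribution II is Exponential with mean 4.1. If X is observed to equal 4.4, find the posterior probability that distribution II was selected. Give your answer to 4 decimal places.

Likelihoods f(4.4 | ·): I: 0.0909091; II: 0.0833958.
Posterior ∝ prior × likelihood. Numerator for II: 0.66·0.0833958 = 0.0550412.
Normalizing constant: 0.34·0.0909091 + 0.66·0.0833958 = 0.0859503.
P(II | observation) = 0.0550412 / 0.0859503 = 0.640384.

0.6404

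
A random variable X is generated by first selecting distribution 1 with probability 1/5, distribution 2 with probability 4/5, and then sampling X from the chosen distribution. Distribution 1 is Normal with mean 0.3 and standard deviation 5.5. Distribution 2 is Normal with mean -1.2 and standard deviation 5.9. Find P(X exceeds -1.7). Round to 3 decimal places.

0.555

Conditional on each component, P(X > -1.7): 1: 0.641935; 2: 0.533768.
By total probability, P(X > -1.7) = 0.2·0.641935 + 0.8·0.533768 = 0.555402.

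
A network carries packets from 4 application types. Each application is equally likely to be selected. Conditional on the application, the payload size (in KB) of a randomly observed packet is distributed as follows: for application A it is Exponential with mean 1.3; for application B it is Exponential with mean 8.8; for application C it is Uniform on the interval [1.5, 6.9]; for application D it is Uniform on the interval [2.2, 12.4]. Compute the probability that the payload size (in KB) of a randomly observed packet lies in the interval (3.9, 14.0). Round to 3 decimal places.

Conditional on each application, P(3.9 < X < 14.0): A: 0.049766; B: 0.43825; C: 0.555556; D: 0.833333.
By total probability, P(3.9 < X < 14.0) = 0.25·0.049766 + 0.25·0.43825 + 0.25·0.555556 + 0.25·0.833333 = 0.469226.

0.469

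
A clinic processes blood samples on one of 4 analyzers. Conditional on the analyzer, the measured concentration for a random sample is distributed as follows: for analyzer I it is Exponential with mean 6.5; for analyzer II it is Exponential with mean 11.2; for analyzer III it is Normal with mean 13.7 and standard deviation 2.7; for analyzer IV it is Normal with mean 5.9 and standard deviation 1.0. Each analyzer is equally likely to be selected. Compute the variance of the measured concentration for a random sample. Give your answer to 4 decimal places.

54.5869

Per component, I: μ=6.5, E[X²]=84.5; II: μ=11.2, E[X²]=250.88; III: μ=13.7, E[X²]=194.98; IV: μ=5.9, E[X²]=35.81.
E[X] = 0.25·6.5 + 0.25·11.2 + 0.25·13.7 + 0.25·5.9 = 9.325.
E[X²] = 0.25·84.5 + 0.25·250.88 + 0.25·194.98 + 0.25·35.81 = 141.542.
Var(X) = E[X²] − (E[X])² = 141.542 − 86.9556 = 54.5869.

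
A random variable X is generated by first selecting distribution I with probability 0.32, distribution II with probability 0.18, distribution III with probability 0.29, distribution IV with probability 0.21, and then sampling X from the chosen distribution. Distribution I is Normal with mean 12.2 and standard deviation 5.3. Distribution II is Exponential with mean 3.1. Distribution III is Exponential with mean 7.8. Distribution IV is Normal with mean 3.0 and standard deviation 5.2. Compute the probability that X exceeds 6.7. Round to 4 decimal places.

0.4657

Conditional on each component, P(X > 6.7): I: 0.850303; II: 0.115176; III: 0.423596; IV: 0.238375.
By total probability, P(X > 6.7) = 0.32·0.850303 + 0.18·0.115176 + 0.29·0.423596 + 0.21·0.238375 = 0.465731.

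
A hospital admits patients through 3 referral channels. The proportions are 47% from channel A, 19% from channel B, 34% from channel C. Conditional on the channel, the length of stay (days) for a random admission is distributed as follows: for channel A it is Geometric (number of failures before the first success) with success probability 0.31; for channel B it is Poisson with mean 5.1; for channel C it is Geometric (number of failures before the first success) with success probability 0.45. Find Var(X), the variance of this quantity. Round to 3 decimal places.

Per component, A: μ=2.22581, E[X²]=12.1342; B: μ=5.1, E[X²]=31.11; C: μ=1.22222, E[X²]=4.20988.
E[X] = 0.47·2.22581 + 0.19·5.1 + 0.34·1.22222 = 2.43068.
E[X²] = 0.47·12.1342 + 0.19·31.11 + 0.34·4.20988 = 13.0453.
Var(X) = E[X²] − (E[X])² = 13.0453 − 5.90823 = 7.13712.

7.137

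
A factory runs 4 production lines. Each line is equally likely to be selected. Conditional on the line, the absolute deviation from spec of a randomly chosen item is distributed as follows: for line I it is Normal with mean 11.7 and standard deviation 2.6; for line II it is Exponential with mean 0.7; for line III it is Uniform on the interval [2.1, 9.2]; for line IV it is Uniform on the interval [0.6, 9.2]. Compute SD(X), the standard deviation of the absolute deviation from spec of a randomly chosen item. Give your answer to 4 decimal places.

4.4512

Per component, I: μ=11.7, E[X²]=143.65; II: μ=0.7, E[X²]=0.98; III: μ=5.65, E[X²]=36.1233; IV: μ=4.9, E[X²]=30.1733.
E[X] = 0.25·11.7 + 0.25·0.7 + 0.25·5.65 + 0.25·4.9 = 5.7375.
E[X²] = 0.25·143.65 + 0.25·0.98 + 0.25·36.1233 + 0.25·30.1733 = 52.7317.
Var(X) = E[X²] − (E[X])² = 52.7317 − 32.9189 = 19.8128.
SD(X) = √19.8128 = 4.45115.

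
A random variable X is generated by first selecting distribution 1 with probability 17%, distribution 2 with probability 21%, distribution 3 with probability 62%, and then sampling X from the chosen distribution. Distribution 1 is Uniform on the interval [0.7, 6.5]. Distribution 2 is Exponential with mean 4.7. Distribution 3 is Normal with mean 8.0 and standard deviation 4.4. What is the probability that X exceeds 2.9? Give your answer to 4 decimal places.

Conditional on each component, P(X > 2.9): 1: 0.62069; 2: 0.539549; 3: 0.87679.
By total probability, P(X > 2.9) = 0.17·0.62069 + 0.21·0.539549 + 0.62·0.87679 = 0.762433.

0.7624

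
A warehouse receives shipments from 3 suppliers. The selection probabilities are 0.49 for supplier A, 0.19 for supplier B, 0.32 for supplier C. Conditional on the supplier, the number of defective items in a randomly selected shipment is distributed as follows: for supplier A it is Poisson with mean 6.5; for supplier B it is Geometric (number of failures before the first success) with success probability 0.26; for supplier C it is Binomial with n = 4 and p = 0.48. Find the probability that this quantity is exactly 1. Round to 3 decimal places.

0.128

Conditional on each supplier, P(X = 1): A: 0.00977235; B: 0.1924; C: 0.269967.
By total probability, P(X = 1) = 0.49·0.00977235 + 0.19·0.1924 + 0.32·0.269967 = 0.127734.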